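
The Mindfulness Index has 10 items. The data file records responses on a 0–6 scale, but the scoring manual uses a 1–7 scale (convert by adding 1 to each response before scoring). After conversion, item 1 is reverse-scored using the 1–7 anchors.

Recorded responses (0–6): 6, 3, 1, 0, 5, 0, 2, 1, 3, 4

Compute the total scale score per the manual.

29

Convert to 1–7: 7, 4, 2, 1, 6, 1, 3, 2, 4, 5
Reverse-coded (on a 1–7 scale, reversed = 8 − raw):
  item 1: 8 − 7 = 1
Scored: 1, 4, 2, 1, 6, 1, 3, 2, 4, 5
Total = 29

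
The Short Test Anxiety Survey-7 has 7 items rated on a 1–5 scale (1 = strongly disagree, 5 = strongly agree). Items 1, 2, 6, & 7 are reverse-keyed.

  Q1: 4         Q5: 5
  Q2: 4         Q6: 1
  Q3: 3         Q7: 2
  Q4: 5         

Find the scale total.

26

Reversing items 1, 2, 6, & 7 with 6 − raw:
Total = (6−4) + (6−4) + 3 + 5 + 5 + (6−1) + (6−2)
      = 2 + 2 + 3 + 5 + 5 + 5 + 4 = 26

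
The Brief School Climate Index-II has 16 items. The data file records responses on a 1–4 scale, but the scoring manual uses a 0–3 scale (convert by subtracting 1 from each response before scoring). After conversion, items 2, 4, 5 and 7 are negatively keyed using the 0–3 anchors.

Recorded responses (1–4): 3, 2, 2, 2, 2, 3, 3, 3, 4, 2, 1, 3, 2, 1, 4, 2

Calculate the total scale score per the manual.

25

Convert to 0–3: 2, 1, 1, 1, 1, 2, 2, 2, 3, 1, 0, 2, 1, 0, 3, 1
Reverse-coded (reverse-coded value = 3 − response):
  item 2: 3 − 1 = 2
  item 4: 3 − 1 = 2
  item 5: 3 − 1 = 2
  item 7: 3 − 2 = 1
Scored: 2, 2, 1, 2, 2, 2, 1, 2, 3, 1, 0, 2, 1, 0, 3, 1
Total = 25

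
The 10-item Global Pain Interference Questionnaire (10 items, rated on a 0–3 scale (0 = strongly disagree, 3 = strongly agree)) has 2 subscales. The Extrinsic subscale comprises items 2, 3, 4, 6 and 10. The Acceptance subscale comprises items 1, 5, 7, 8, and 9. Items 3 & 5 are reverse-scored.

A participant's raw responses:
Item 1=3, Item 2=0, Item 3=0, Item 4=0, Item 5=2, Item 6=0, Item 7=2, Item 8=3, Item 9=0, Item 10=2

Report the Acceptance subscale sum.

Acceptance items: 1, 5, 7, 8, 9.
Of these, item 5 is reverse-scored; on a 0–3 scale, reversed = 3 − raw.
  item 1: 3
  item 5: 3 − 2 = 1
  item 7: 2
  item 8: 3
  item 9: 0
Sum = 3 + 1 + 2 + 3 + 0 = 9

9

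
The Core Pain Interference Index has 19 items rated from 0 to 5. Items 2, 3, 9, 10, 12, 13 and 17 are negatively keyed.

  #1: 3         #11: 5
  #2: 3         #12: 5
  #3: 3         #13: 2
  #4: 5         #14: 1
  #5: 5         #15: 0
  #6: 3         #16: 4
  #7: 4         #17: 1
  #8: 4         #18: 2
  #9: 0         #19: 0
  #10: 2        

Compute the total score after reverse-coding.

Negatively keyed items use 5 − raw:
  item 2: 5 − 3 = 2
  item 3: 5 − 3 = 2
  item 9: 5 − 0 = 5
  item 10: 5 − 2 = 3
  item 12: 5 − 5 = 0
  item 13: 5 − 2 = 3
  item 17: 5 − 1 = 4
After reverse-coding: 3, 2, 2, 5, 5, 3, 4, 4, 5, 3, 5, 0, 3, 1, 0, 4, 4, 2, 0
Total = 3 + 2 + 2 + 5 + 5 + 3 + 4 + 4 + 5 + 3 + 5 + 0 + 3 + 1 + 0 + 4 + 4 + 2 + 0 = 55

55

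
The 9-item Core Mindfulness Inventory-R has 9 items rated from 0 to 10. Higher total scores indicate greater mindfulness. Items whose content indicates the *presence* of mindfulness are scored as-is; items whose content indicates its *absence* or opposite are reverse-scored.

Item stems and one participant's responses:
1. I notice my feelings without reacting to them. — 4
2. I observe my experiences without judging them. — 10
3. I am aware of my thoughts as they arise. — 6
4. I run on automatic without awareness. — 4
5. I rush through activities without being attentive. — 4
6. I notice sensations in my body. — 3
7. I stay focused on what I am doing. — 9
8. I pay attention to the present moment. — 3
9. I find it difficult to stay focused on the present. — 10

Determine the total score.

Items 4, 5, 9 describe the absence/opposite of mindfulness → reverse-score.
on a 0–10 scale, reversed = 10 − raw.
  item 1: 4
  item 2: 10
  item 3: 6
  item 4: 10 − 4 = 6
  item 5: 10 − 4 = 6
  item 6: 3
  item 7: 9
  item 8: 3
  item 9: 10 − 10 = 0
Total = 4 + 10 + 6 + 6 + 6 + 3 + 9 + 3 + 0 = 47

47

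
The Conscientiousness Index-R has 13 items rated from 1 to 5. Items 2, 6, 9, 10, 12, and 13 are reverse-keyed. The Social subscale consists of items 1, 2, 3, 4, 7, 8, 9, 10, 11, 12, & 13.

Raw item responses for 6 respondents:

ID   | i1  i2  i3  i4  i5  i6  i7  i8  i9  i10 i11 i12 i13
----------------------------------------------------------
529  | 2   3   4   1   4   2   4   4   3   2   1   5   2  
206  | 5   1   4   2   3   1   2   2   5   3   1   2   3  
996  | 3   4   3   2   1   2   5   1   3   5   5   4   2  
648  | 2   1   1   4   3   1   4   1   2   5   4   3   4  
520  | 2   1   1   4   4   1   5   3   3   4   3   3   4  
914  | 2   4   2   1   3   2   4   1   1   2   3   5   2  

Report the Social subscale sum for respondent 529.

Respondent 529 raw: 2, 3, 4, 1, 4, 2, 4, 4, 3, 2, 1, 5, 2.
Social items: 1, 2, 3, 4, 7, 8, 9, 10, 11, 12, 13.
Reverse-coded (reverse-coded value = 6 − response):
  item 1: 2
  item 2: 6 − 3 = 3
  item 3: 4
  item 4: 1
  item 7: 4
  item 8: 4
  item 9: 6 − 3 = 3
  item 10: 6 − 2 = 4
  item 11: 1
  item 12: 6 − 5 = 1
  item 13: 6 − 2 = 4
Sum = 2 + 3 + 4 + 1 + 4 + 4 + 3 + 4 + 1 + 1 + 4 = 31

31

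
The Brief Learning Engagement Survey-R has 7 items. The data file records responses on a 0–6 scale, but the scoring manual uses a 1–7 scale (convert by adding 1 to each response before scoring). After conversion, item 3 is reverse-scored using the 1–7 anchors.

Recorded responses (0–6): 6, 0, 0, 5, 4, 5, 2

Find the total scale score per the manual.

Convert to 1–7: 7, 1, 1, 6, 5, 6, 3
Reverse-coded (on a 1–7 scale, reversed = 8 − raw):
  item 3: 8 − 1 = 7
Scored: 7, 1, 7, 6, 5, 6, 3
Total = 35

35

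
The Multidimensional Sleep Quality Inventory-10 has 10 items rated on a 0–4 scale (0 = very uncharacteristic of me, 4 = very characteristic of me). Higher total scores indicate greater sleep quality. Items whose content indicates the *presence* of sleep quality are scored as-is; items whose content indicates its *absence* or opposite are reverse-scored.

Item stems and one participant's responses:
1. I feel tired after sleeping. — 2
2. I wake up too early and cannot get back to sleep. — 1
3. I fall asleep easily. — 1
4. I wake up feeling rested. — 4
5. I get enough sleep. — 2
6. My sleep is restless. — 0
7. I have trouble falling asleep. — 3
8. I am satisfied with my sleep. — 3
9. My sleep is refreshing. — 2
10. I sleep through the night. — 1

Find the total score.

23

Items 1, 2, 6, 7 describe the absence/opposite of sleep quality → reverse-score.
reverse-coded value = 4 − response.
  item 1: 4 − 2 = 2
  item 2: 4 − 1 = 3
  item 3: 1
  item 4: 4
  item 5: 2
  item 6: 4 − 0 = 4
  item 7: 4 − 3 = 1
  item 8: 3
  item 9: 2
  item 10: 1
Total = 2 + 3 + 1 + 4 + 2 + 4 + 1 + 3 + 2 + 1 = 23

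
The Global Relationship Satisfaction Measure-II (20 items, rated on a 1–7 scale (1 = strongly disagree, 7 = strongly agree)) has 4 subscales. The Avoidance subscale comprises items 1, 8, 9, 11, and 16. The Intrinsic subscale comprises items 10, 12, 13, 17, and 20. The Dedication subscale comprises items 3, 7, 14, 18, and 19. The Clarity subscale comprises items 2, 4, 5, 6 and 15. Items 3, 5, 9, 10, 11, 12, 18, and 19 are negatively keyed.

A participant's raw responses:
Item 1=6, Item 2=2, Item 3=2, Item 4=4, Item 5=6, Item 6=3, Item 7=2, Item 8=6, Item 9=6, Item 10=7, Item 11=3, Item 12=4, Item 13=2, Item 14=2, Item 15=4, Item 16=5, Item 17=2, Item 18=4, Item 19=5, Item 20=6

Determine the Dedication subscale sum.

17

Dedication items: 3, 7, 14, 18, 19.
Of these, items 3, 18, and 19 are negatively keyed; reversed = (1+7) − raw = 8 − raw.
  item 3: 8 − 2 = 6
  item 7: 2
  item 14: 2
  item 18: 8 − 4 = 4
  item 19: 8 − 5 = 3
Sum = 6 + 2 + 2 + 4 + 3 = 17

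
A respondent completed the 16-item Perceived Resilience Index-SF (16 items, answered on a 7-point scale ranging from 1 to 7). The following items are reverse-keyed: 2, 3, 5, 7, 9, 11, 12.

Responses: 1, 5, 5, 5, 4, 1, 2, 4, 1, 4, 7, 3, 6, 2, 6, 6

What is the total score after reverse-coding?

64

Apply reverse scoring (reverse-coded value = 8 − response):
  item 2: 8 − 5 = 3
  item 3: 8 − 5 = 3
  item 5: 8 − 4 = 4
  item 7: 8 − 2 = 6
  item 9: 8 − 1 = 7
  item 11: 8 − 7 = 1
  item 12: 8 − 3 = 5
After reverse-coding: 1, 3, 3, 5, 4, 1, 6, 4, 7, 4, 1, 5, 6, 2, 6, 6
Total = 1 + 3 + 3 + 5 + 4 + 1 + 6 + 4 + 7 + 4 + 1 + 5 + 6 + 2 + 6 + 6 = 64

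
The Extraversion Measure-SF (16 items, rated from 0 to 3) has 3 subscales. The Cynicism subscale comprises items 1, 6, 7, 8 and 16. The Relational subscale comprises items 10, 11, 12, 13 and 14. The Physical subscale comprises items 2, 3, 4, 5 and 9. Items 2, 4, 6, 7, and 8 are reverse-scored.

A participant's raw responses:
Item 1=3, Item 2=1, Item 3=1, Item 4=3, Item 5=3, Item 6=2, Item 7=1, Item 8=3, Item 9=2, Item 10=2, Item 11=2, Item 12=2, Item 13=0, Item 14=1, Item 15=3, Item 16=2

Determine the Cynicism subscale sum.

Cynicism items: 1, 6, 7, 8, 16.
Of these, items 6, 7, & 8 are reverse-scored; reverse-coded value = 3 − response.
  item 1: 3
  item 6: 3 − 2 = 1
  item 7: 3 − 1 = 2
  item 8: 3 − 3 = 0
  item 16: 2
Sum = 3 + 1 + 2 + 0 + 2 = 8

8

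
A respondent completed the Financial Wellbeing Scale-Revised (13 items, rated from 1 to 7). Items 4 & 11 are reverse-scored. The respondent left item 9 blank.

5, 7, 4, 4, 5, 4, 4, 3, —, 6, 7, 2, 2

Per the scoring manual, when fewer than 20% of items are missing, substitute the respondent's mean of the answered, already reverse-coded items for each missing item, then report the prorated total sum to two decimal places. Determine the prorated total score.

Reverse-coded (reversed = (1+7) − raw = 8 − raw):
  item 4: 8 − 4 = 4
  item 11: 8 − 7 = 1
Completed scored items (12 of 13): 5, 7, 4, 4, 5, 4, 4, 3, 6, 1, 2, 2; sum = 47.
Person mean = 47 / 12 ≈ 3.9167
Prorated total = (47 / 12) × 13 = 50.92 (to 2 dp)

50.92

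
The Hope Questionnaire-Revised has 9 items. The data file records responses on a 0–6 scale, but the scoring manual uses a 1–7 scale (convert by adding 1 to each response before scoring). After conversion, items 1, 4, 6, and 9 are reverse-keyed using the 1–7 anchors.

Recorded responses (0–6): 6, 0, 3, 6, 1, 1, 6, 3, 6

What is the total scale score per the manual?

Convert to 1–7: 7, 1, 4, 7, 2, 2, 7, 4, 7
Reverse-coded (reverse-coded value = 8 − response):
  item 1: 8 − 7 = 1
  item 4: 8 − 7 = 1
  item 6: 8 − 2 = 6
  item 9: 8 − 7 = 1
Scored: 1, 1, 4, 1, 2, 6, 7, 4, 1
Total = 27

27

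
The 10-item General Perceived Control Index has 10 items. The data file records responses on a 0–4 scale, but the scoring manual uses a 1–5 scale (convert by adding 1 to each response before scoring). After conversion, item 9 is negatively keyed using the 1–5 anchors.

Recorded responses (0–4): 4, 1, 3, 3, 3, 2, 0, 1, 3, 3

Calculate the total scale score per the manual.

31

Convert to 1–5: 5, 2, 4, 4, 4, 3, 1, 2, 4, 4
Reverse-coded (reversed = (1+5) − raw = 6 − raw):
  item 9: 6 − 4 = 2
Scored: 5, 2, 4, 4, 4, 3, 1, 2, 2, 4
Total = 31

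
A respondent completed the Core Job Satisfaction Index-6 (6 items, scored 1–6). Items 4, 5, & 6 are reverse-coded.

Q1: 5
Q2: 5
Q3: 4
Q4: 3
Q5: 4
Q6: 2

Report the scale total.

Reverse-coded items use 7 − raw:
  item 4: 7 − 3 = 4
  item 5: 7 − 4 = 3
  item 6: 7 − 2 = 5
Scored items: 5, 5, 4, 4, 3, 5
Total = 5 + 5 + 4 + 4 + 3 + 5 = 26

26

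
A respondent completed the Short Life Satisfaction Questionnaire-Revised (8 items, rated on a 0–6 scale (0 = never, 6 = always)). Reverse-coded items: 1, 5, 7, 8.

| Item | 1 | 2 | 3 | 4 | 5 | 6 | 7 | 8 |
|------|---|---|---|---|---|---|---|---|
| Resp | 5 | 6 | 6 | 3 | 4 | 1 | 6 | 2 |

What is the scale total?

Raw sum = 33. Reverse-coded items: 1, 5, 7, 8; their raw sum = 17.
Each reversal replaces raw with 6 − raw, changing the total by 6 − 2·raw per item.
Total = 33 + 4·6 − 2·17 = 33 + 24 − 34 = 23

23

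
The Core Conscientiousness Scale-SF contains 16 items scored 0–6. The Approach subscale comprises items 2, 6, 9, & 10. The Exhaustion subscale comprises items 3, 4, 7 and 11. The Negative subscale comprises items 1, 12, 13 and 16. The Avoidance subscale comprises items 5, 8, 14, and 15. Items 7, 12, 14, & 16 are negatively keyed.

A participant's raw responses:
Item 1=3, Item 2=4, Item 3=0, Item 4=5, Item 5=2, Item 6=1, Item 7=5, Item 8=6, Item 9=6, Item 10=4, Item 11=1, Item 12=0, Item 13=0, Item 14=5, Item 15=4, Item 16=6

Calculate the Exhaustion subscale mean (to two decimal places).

1.75

Exhaustion items: 3, 4, 7, 11.
Of these, item 7 is negatively keyed; reversed = (0+6) − raw = 6 − raw.
  item 3: 0
  item 4: 5
  item 7: 6 − 5 = 1
  item 11: 1
Sum = 0 + 5 + 1 + 1 = 7
Mean = 7 / 4 = 1.75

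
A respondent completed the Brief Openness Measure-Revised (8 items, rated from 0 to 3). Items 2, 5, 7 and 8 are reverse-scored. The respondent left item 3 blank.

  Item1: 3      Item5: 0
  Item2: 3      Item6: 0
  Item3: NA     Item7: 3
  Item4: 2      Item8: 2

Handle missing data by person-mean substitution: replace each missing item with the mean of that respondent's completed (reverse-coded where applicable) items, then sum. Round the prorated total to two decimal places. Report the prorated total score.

Reverse-coded (on a 0–3 scale, reversed = 3 − raw):
  item 2: 3 − 3 = 0
  item 5: 3 − 0 = 3
  item 7: 3 − 3 = 0
  item 8: 3 − 2 = 1
Completed scored items (7 of 8): 3, 0, 2, 3, 0, 0, 1; sum = 9.
Person mean = 9 / 7 ≈ 1.2857
Prorated total = (9 / 7) × 8 = 10.29 (to 2 dp)

10.29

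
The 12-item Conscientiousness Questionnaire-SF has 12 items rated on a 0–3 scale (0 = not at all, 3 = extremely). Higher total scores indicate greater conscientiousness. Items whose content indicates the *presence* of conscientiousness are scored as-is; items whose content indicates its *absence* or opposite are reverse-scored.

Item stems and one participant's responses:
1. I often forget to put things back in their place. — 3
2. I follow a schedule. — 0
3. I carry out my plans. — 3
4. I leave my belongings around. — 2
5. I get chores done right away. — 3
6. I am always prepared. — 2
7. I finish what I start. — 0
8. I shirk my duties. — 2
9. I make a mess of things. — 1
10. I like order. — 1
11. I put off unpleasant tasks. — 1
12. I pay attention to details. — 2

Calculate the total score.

17

Items 1, 4, 8, 9, 11 describe the absence/opposite of conscientiousness → reverse-score.
on a 0–3 scale, reversed = 3 − raw.
  item 1: 3 − 3 = 0
  item 2: 0
  item 3: 3
  item 4: 3 − 2 = 1
  item 5: 3
  item 6: 2
  item 7: 0
  item 8: 3 − 2 = 1
  item 9: 3 − 1 = 2
  item 10: 1
  item 11: 3 − 1 = 2
  item 12: 2
Total = 0 + 0 + 3 + 1 + 3 + 2 + 0 + 1 + 2 + 1 + 2 + 2 = 17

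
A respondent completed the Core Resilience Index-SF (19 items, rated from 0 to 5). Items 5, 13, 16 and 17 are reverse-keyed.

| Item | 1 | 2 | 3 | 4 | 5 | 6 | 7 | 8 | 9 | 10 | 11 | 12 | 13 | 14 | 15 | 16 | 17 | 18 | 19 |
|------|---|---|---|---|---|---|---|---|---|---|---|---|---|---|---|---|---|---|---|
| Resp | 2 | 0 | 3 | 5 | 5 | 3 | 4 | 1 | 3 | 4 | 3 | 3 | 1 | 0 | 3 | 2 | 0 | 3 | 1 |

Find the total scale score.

Raw sum = 46. Reverse-keyed items: 5, 13, 16, 17; their raw sum = 8.
Each reversal replaces raw with 5 − raw, changing the total by 5 − 2·raw per item.
Total = 46 + 4·5 − 2·8 = 46 + 20 − 16 = 50

50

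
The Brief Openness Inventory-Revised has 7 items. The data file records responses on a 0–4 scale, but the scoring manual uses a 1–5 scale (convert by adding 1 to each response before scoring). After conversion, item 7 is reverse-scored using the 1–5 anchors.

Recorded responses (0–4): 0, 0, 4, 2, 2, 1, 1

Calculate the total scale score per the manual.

Convert to 1–5: 1, 1, 5, 3, 3, 2, 2
Reverse-coded (reversed = (1+5) − raw = 6 − raw):
  item 7: 6 − 2 = 4
Scored: 1, 1, 5, 3, 3, 2, 4
Total = 19

19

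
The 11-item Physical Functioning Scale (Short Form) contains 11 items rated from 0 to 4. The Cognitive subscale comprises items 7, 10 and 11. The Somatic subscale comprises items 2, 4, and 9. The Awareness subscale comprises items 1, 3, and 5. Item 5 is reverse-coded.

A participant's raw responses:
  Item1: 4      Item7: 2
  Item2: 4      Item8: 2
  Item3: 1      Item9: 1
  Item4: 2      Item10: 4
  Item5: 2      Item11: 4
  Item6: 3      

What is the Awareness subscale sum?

7

Awareness items: 1, 3, 5.
Of these, item 5 is reverse-coded; reverse-coded value = 4 − response.
  item 1: 4
  item 3: 1
  item 5: 4 − 2 = 2
Sum = 4 + 1 + 2 = 7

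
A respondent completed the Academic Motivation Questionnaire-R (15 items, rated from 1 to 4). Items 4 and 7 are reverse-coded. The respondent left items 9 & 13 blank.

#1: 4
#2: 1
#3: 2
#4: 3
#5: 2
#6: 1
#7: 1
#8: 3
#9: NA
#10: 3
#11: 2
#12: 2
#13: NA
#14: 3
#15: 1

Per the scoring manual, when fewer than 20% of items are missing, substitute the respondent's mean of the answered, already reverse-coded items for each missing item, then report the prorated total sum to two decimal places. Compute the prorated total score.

34.62

Reverse-coded (reverse-coded value = 5 − response):
  item 4: 5 − 3 = 2
  item 7: 5 − 1 = 4
Completed scored items (13 of 15): 4, 1, 2, 2, 2, 1, 4, 3, 3, 2, 2, 3, 1; sum = 30.
Person mean = 30 / 13 ≈ 2.3077
Prorated total = (30 / 13) × 15 = 34.62 (to 2 dp)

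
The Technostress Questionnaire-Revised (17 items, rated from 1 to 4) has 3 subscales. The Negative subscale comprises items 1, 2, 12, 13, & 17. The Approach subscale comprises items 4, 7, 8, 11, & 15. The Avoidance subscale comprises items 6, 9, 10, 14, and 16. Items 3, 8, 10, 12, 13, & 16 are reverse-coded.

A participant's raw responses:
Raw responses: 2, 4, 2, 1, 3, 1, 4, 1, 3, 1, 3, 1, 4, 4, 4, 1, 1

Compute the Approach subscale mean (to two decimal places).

Approach items: 4, 7, 8, 11, 15.
Of these, item 8 is reverse-coded; on a 1–4 scale, reversed = 5 − raw.
  item 4: 1
  item 7: 4
  item 8: 5 − 1 = 4
  item 11: 3
  item 15: 4
Sum = 1 + 4 + 4 + 3 + 4 = 16
Mean = 16 / 5 = 3.20

3.20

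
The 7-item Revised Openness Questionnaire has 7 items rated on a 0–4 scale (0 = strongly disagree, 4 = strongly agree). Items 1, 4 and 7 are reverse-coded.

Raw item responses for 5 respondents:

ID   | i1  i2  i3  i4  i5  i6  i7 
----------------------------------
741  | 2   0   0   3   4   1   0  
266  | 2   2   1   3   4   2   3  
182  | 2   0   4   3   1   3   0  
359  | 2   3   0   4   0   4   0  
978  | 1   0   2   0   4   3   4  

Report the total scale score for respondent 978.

16

Respondent 978 raw: 1, 0, 2, 0, 4, 3, 4.
Reverse-coded (reverse-coded value = 4 − response):
  item 1: 4 − 1 = 3
  item 2: 0
  item 3: 2
  item 4: 4 − 0 = 4
  item 5: 4
  item 6: 3
  item 7: 4 − 4 = 0
Sum = 3 + 0 + 2 + 4 + 4 + 3 + 0 = 16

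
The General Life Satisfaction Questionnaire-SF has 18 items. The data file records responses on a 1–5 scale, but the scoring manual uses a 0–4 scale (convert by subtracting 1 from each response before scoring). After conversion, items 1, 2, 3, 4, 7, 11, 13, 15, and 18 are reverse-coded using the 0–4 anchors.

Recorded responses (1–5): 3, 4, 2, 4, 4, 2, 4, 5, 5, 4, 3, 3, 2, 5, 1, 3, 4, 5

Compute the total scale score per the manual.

Convert to 0–4: 2, 3, 1, 3, 3, 1, 3, 4, 4, 3, 2, 2, 1, 4, 0, 2, 3, 4
Reverse-coded (reversed = (0+4) − raw = 4 − raw):
  item 1: 4 − 2 = 2
  item 2: 4 − 3 = 1
  item 3: 4 − 1 = 3
  item 4: 4 − 3 = 1
  item 7: 4 − 3 = 1
  item 11: 4 − 2 = 2
  item 13: 4 − 1 = 3
  item 15: 4 − 0 = 4
  item 18: 4 − 4 = 0
Scored: 2, 1, 3, 1, 3, 1, 1, 4, 4, 3, 2, 2, 3, 4, 4, 2, 3, 0
Total = 43

43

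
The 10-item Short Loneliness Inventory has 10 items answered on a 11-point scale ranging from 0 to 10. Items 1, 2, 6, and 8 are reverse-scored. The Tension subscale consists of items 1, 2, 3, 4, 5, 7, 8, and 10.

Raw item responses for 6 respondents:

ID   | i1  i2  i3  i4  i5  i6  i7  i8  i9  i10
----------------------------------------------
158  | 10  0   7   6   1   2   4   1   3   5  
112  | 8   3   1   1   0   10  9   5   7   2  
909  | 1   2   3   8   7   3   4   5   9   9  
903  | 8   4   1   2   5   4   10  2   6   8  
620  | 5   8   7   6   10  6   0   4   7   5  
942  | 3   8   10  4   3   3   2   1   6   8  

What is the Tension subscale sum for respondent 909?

53

Respondent 909 raw: 1, 2, 3, 8, 7, 3, 4, 5, 9, 9.
Tension items: 1, 2, 3, 4, 5, 7, 8, 10.
Reverse-coded (on a 0–10 scale, reversed = 10 − raw):
  item 1: 10 − 1 = 9
  item 2: 10 − 2 = 8
  item 3: 3
  item 4: 8
  item 5: 7
  item 7: 4
  item 8: 10 − 5 = 5
  item 10: 9
Sum = 9 + 8 + 3 + 8 + 7 + 4 + 5 + 9 = 53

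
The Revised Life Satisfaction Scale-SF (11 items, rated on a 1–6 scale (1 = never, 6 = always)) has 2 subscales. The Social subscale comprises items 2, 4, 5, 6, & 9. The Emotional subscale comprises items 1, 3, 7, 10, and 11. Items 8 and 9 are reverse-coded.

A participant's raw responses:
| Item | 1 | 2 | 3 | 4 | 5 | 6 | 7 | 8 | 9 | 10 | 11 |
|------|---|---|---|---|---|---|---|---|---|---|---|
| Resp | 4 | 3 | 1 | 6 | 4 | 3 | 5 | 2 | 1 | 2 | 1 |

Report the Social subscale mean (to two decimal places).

4.40

Social items: 2, 4, 5, 6, 9.
Of these, item 9 is reverse-coded; on a 1–6 scale, reversed = 7 − raw.
  item 2: 3
  item 4: 6
  item 5: 4
  item 6: 3
  item 9: 7 − 1 = 6
Sum = 3 + 6 + 4 + 3 + 6 = 22
Mean = 22 / 5 = 4.40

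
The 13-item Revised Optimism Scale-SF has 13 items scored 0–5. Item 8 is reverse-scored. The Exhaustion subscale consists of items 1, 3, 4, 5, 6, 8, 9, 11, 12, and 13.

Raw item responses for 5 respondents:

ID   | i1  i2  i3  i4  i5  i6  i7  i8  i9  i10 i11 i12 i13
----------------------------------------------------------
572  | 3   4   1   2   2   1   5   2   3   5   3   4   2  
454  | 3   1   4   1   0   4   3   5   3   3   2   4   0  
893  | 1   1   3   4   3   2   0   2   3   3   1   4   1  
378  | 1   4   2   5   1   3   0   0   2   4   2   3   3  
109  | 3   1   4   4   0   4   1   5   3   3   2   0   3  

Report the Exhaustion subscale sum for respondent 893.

25

Respondent 893 raw: 1, 1, 3, 4, 3, 2, 0, 2, 3, 3, 1, 4, 1.
Exhaustion items: 1, 3, 4, 5, 6, 8, 9, 11, 12, 13.
Reverse-coded (reverse-coded value = 5 − response):
  item 1: 1
  item 3: 3
  item 4: 4
  item 5: 3
  item 6: 2
  item 8: 5 − 2 = 3
  item 9: 3
  item 11: 1
  item 12: 4
  item 13: 1
Sum = 1 + 3 + 4 + 3 + 2 + 3 + 3 + 1 + 4 + 1 = 25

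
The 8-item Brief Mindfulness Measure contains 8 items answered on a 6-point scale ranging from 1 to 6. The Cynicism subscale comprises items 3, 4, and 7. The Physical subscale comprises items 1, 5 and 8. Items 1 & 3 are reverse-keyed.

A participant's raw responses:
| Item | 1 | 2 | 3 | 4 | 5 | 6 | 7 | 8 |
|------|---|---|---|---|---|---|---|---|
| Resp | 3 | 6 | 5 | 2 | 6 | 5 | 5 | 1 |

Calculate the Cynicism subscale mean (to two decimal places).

Cynicism items: 3, 4, 7.
Of these, item 3 is reverse-keyed; reverse-coded value = 7 − response.
  item 3: 7 − 5 = 2
  item 4: 2
  item 7: 5
Sum = 2 + 2 + 5 = 9
Mean = 9 / 3 = 3.00

3.00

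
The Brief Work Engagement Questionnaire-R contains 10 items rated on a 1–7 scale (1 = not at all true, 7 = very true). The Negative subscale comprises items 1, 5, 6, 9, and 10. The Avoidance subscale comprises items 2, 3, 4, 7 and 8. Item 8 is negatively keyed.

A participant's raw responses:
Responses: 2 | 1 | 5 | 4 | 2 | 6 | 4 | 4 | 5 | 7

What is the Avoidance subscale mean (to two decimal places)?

3.60

Avoidance items: 2, 3, 4, 7, 8.
Of these, item 8 is negatively keyed; reverse-coded value = 8 − response.
  item 2: 1
  item 3: 5
  item 4: 4
  item 7: 4
  item 8: 8 − 4 = 4
Sum = 1 + 5 + 4 + 4 + 4 = 18
Mean = 18 / 5 = 3.60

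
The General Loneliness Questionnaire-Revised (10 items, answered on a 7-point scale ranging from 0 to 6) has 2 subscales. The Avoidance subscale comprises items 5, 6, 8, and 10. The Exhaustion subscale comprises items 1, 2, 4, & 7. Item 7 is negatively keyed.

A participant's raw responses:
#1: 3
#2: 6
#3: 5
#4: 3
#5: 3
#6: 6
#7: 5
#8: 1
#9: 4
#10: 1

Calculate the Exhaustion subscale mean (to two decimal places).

3.25

Exhaustion items: 1, 2, 4, 7.
Of these, item 7 is negatively keyed; reversed = (0+6) − raw = 6 − raw.
  item 1: 3
  item 2: 6
  item 4: 3
  item 7: 6 − 5 = 1
Sum = 3 + 6 + 3 + 1 = 13
Mean = 13 / 4 = 3.25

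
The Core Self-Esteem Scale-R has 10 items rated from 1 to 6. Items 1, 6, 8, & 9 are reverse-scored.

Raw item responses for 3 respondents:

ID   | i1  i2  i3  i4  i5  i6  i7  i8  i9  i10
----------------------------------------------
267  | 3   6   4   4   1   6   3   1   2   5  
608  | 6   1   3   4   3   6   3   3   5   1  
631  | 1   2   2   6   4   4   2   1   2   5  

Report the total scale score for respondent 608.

Respondent 608 raw: 6, 1, 3, 4, 3, 6, 3, 3, 5, 1.
Reverse-coded (reversed = (1+6) − raw = 7 − raw):
  item 1: 7 − 6 = 1
  item 2: 1
  item 3: 3
  item 4: 4
  item 5: 3
  item 6: 7 − 6 = 1
  item 7: 3
  item 8: 7 − 3 = 4
  item 9: 7 − 5 = 2
  item 10: 1
Sum = 1 + 1 + 3 + 4 + 3 + 1 + 3 + 4 + 2 + 1 = 23

23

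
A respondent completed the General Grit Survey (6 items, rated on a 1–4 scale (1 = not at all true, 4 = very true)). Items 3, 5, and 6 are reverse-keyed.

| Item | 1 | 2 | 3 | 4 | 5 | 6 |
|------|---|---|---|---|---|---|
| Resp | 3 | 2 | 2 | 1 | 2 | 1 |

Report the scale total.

16

Apply reverse scoring (reverse-coded value = 5 − response):
  item 3: 5 − 2 = 3
  item 5: 5 − 2 = 3
  item 6: 5 − 1 = 4
Scored responses: 3, 2, 3, 1, 3, 4
Total = 3 + 2 + 3 + 1 + 3 + 4 = 16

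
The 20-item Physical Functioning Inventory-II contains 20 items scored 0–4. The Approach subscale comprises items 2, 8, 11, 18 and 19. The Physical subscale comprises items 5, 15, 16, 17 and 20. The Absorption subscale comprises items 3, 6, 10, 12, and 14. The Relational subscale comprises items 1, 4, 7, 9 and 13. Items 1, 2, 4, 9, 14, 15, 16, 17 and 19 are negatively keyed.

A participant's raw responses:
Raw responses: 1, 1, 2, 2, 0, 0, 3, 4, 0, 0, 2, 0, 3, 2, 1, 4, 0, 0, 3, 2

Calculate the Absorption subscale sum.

Absorption items: 3, 6, 10, 12, 14.
Of these, item 14 is negatively keyed; on a 0–4 scale, reversed = 4 − raw.
  item 3: 2
  item 6: 0
  item 10: 0
  item 12: 0
  item 14: 4 − 2 = 2
Sum = 2 + 0 + 0 + 0 + 2 = 4

4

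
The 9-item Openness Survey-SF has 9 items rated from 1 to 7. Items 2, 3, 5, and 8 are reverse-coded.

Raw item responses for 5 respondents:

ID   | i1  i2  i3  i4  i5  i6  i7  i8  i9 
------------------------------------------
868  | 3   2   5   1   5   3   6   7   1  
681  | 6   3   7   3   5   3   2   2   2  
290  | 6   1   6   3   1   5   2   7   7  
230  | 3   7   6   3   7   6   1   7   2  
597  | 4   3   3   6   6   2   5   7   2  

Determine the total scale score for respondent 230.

20

Respondent 230 raw: 3, 7, 6, 3, 7, 6, 1, 7, 2.
Reverse-coded (reversed = (1+7) − raw = 8 − raw):
  item 1: 3
  item 2: 8 − 7 = 1
  item 3: 8 − 6 = 2
  item 4: 3
  item 5: 8 − 7 = 1
  item 6: 6
  item 7: 1
  item 8: 8 − 7 = 1
  item 9: 2
Sum = 3 + 1 + 2 + 3 + 1 + 6 + 1 + 1 + 2 = 20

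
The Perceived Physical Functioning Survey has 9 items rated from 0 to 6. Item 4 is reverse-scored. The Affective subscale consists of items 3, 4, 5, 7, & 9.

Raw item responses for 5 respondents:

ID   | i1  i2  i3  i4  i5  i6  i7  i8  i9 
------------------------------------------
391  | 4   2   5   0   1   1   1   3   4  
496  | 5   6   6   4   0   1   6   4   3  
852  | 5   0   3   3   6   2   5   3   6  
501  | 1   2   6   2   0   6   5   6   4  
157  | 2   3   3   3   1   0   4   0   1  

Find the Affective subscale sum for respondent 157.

12

Respondent 157 raw: 2, 3, 3, 3, 1, 0, 4, 0, 1.
Affective items: 3, 4, 5, 7, 9.
Reverse-coded (reverse-coded value = 6 − response):
  item 3: 3
  item 4: 6 − 3 = 3
  item 5: 1
  item 7: 4
  item 9: 1
Sum = 3 + 3 + 1 + 4 + 1 = 12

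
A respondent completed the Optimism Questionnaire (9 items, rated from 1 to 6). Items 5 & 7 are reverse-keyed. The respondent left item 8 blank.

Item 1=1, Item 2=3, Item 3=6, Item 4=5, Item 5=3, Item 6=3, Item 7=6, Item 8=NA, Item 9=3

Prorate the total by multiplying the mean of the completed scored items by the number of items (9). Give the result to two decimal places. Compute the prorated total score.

29.25

Reverse-coded (reversed = (1+6) − raw = 7 − raw):
  item 5: 7 − 3 = 4
  item 7: 7 − 6 = 1
Completed scored items (8 of 9): 1, 3, 6, 5, 4, 3, 1, 3; sum = 26.
Person mean = 26 / 8 ≈ 3.2500
Prorated total = (26 / 8) × 9 = 29.25 (to 2 dp)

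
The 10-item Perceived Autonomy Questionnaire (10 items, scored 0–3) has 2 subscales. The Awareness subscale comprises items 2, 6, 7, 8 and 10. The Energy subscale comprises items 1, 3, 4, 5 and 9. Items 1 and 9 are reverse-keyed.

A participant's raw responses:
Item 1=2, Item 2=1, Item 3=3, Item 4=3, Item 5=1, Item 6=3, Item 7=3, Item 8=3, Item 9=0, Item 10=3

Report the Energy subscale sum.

11

Energy items: 1, 3, 4, 5, 9.
Of these, items 1 and 9 are reverse-keyed; reversed = (0+3) − raw = 3 − raw.
  item 1: 3 − 2 = 1
  item 3: 3
  item 4: 3
  item 5: 1
  item 9: 3 − 0 = 3
Sum = 1 + 3 + 3 + 1 + 3 = 11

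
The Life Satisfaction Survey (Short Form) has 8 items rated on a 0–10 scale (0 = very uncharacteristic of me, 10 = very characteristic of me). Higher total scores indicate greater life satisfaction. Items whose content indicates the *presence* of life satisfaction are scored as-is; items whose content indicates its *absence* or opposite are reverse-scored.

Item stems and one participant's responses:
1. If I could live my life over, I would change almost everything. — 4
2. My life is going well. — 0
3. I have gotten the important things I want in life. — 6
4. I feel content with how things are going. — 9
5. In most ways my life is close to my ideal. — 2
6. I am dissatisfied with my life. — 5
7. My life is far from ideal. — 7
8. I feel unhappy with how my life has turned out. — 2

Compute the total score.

Items 1, 6, 7, 8 describe the absence/opposite of life satisfaction → reverse-score.
reverse-coded value = 10 − response.
  item 1: 10 − 4 = 6
  item 2: 0
  item 3: 6
  item 4: 9
  item 5: 2
  item 6: 10 − 5 = 5
  item 7: 10 − 7 = 3
  item 8: 10 − 2 = 8
Total = 6 + 0 + 6 + 9 + 2 + 5 + 3 + 8 = 39

39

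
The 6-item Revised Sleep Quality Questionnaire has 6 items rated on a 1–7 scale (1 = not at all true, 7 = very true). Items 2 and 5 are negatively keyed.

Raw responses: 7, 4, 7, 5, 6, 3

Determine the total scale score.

Reverse-coded items (on a 1–7 scale, reversed = 8 − raw):
  item 2: 8 − 4 = 4
  item 5: 8 − 6 = 2
After reverse-coding: 7, 4, 7, 5, 2, 3
Total = 7 + 4 + 7 + 5 + 2 + 3 = 28

28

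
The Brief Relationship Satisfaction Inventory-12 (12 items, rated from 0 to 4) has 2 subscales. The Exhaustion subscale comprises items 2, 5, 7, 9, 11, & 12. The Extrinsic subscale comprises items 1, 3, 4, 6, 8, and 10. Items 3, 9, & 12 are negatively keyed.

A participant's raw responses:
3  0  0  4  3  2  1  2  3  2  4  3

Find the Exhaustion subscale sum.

10

Exhaustion items: 2, 5, 7, 9, 11, 12.
Of these, items 9 and 12 are negatively keyed; on a 0–4 scale, reversed = 4 − raw.
  item 2: 0
  item 5: 3
  item 7: 1
  item 9: 4 − 3 = 1
  item 11: 4
  item 12: 4 − 3 = 1
Sum = 0 + 3 + 1 + 1 + 4 + 1 = 10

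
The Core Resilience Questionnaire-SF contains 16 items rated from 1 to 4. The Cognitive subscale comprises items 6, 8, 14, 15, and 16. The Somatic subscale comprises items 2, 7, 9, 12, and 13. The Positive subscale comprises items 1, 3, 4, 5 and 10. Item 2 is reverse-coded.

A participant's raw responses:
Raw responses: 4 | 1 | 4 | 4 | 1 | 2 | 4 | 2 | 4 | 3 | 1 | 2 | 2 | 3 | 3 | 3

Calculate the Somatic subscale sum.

16

Somatic items: 2, 7, 9, 12, 13.
Of these, item 2 is reverse-coded; reversed = (1+4) − raw = 5 − raw.
  item 2: 5 − 1 = 4
  item 7: 4
  item 9: 4
  item 12: 2
  item 13: 2
Sum = 4 + 4 + 4 + 2 + 2 = 16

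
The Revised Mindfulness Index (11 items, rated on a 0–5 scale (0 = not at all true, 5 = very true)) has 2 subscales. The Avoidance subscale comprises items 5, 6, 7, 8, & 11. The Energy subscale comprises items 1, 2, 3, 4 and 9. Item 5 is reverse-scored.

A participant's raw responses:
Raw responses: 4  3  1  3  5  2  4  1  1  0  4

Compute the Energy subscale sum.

12

Energy items: 1, 2, 3, 4, 9.
  item 1: 4
  item 2: 3
  item 3: 1
  item 4: 3
  item 9: 1
Sum = 4 + 3 + 1 + 3 + 1 = 12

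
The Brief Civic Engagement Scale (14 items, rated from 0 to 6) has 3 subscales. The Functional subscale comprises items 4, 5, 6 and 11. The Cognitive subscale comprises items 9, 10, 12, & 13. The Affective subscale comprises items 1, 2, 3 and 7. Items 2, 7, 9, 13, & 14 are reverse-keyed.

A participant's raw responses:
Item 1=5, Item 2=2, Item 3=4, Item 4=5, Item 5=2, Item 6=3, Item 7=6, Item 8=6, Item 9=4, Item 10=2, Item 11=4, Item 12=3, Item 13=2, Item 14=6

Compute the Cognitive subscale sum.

11

Cognitive items: 9, 10, 12, 13.
Of these, items 9 and 13 are reverse-keyed; reversed = (0+6) − raw = 6 − raw.
  item 9: 6 − 4 = 2
  item 10: 2
  item 12: 3
  item 13: 6 − 2 = 4
Sum = 2 + 2 + 3 + 4 = 11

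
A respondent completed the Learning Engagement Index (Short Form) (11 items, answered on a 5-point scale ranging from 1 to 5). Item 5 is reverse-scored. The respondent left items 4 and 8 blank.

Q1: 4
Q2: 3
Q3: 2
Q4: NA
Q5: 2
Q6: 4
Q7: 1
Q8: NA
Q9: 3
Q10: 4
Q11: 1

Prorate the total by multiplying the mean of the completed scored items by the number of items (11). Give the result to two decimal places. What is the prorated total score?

31.78

Reverse-coded (reverse-coded value = 6 − response):
  item 5: 6 − 2 = 4
Completed scored items (9 of 11): 4, 3, 2, 4, 4, 1, 3, 4, 1; sum = 26.
Person mean = 26 / 9 ≈ 2.8889
Prorated total = (26 / 9) × 11 = 31.78 (to 2 dp)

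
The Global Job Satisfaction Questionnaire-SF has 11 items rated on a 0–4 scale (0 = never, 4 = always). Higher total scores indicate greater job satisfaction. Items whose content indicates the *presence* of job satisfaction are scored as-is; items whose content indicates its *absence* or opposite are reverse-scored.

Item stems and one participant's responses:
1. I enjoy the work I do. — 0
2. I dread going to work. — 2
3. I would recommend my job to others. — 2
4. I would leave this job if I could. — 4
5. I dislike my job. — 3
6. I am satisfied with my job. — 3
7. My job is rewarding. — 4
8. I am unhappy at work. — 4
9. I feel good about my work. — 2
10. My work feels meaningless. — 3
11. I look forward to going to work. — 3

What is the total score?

18

Items 2, 4, 5, 8, 10 describe the absence/opposite of job satisfaction → reverse-score.
reversed = (0+4) − raw = 4 − raw.
  item 1: 0
  item 2: 4 − 2 = 2
  item 3: 2
  item 4: 4 − 4 = 0
  item 5: 4 − 3 = 1
  item 6: 3
  item 7: 4
  item 8: 4 − 4 = 0
  item 9: 2
  item 10: 4 − 3 = 1
  item 11: 3
Total = 0 + 2 + 2 + 0 + 1 + 3 + 4 + 0 + 2 + 1 + 3 = 18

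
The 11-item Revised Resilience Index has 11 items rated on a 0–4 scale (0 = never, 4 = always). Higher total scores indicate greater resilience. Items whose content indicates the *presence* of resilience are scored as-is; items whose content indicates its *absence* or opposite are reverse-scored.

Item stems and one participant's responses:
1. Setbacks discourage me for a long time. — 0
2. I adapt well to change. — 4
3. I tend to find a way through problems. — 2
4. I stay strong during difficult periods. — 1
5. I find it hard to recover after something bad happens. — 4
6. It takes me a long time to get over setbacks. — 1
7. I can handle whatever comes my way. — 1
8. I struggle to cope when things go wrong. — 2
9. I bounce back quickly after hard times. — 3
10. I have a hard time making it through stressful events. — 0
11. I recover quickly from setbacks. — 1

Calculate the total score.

Items 1, 5, 6, 8, 10 describe the absence/opposite of resilience → reverse-score.
reverse-coded value = 4 − response.
  item 1: 4 − 0 = 4
  item 2: 4
  item 3: 2
  item 4: 1
  item 5: 4 − 4 = 0
  item 6: 4 − 1 = 3
  item 7: 1
  item 8: 4 − 2 = 2
  item 9: 3
  item 10: 4 − 0 = 4
  item 11: 1
Total = 4 + 4 + 2 + 1 + 0 + 3 + 1 + 2 + 3 + 4 + 1 = 25

25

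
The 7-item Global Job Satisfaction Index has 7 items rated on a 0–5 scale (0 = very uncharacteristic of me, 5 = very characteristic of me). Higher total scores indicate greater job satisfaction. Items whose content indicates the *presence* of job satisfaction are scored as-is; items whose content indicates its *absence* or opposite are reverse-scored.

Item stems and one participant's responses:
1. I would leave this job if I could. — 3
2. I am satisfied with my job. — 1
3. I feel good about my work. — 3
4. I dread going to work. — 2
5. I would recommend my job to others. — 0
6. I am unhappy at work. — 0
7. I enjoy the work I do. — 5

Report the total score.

19

Items 1, 4, 6 describe the absence/opposite of job satisfaction → reverse-score.
on a 0–5 scale, reversed = 5 − raw.
  item 1: 5 − 3 = 2
  item 2: 1
  item 3: 3
  item 4: 5 − 2 = 3
  item 5: 0
  item 6: 5 − 0 = 5
  item 7: 5
Total = 2 + 1 + 3 + 3 + 0 + 5 + 5 = 19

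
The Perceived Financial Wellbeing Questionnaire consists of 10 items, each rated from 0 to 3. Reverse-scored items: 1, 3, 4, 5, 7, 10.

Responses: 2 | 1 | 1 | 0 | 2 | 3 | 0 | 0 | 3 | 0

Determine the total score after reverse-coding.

20

Raw sum = 12. Reverse-scored items: 1, 3, 4, 5, 7, 10; their raw sum = 5.
Each reversal replaces raw with 3 − raw, changing the total by 3 − 2·raw per item.
Total = 12 + 6·3 − 2·5 = 12 + 18 − 10 = 20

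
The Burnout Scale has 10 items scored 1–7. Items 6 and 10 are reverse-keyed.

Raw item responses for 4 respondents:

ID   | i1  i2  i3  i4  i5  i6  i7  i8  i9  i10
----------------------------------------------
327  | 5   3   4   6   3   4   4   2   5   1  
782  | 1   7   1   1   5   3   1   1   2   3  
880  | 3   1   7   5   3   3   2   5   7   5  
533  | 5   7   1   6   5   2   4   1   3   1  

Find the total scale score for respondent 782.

Respondent 782 raw: 1, 7, 1, 1, 5, 3, 1, 1, 2, 3.
Reverse-coded (on a 1–7 scale, reversed = 8 − raw):
  item 1: 1
  item 2: 7
  item 3: 1
  item 4: 1
  item 5: 5
  item 6: 8 − 3 = 5
  item 7: 1
  item 8: 1
  item 9: 2
  item 10: 8 − 3 = 5
Sum = 1 + 7 + 1 + 1 + 5 + 5 + 1 + 1 + 2 + 5 = 29

29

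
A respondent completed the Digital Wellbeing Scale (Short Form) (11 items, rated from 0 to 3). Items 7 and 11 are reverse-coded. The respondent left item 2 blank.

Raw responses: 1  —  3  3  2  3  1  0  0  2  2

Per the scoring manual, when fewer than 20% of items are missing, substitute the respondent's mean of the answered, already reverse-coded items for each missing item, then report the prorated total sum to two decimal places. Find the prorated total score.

Reverse-coded (on a 0–3 scale, reversed = 3 − raw):
  item 7: 3 − 1 = 2
  item 11: 3 − 2 = 1
Completed scored items (10 of 11): 1, 3, 3, 2, 3, 2, 0, 0, 2, 1; sum = 17.
Person mean = 17 / 10 ≈ 1.7000
Prorated total = (17 / 10) × 11 = 18.70 (to 2 dp)

18.70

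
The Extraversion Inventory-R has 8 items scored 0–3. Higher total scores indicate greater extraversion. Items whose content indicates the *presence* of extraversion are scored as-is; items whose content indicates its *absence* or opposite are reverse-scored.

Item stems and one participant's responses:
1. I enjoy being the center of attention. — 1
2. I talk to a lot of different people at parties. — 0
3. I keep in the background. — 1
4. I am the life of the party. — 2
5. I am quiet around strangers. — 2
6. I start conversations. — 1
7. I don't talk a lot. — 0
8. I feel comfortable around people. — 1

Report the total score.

Items 3, 5, 7 describe the absence/opposite of extraversion → reverse-score.
on a 0–3 scale, reversed = 3 − raw.
  item 1: 1
  item 2: 0
  item 3: 3 − 1 = 2
  item 4: 2
  item 5: 3 − 2 = 1
  item 6: 1
  item 7: 3 − 0 = 3
  item 8: 1
Total = 1 + 0 + 2 + 2 + 1 + 1 + 3 + 1 = 11

11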